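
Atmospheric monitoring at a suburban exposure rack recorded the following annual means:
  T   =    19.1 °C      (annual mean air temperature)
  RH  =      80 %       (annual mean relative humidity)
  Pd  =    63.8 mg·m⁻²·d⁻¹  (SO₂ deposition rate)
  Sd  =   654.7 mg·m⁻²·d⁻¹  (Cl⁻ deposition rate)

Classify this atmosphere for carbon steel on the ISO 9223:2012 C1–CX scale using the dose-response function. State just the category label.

carbon steel: f(T) = -0.054·(T−10) [T>10 °C] = -0.4914
  sulphur-dioxide contribution → 46.55 μm/a
  chloride contribution → 171 μm/a
  ⇒ r_corr(carbon steel) = 217.5 μm/a
218 μm/a falls in (200, 700] for carbon steel → category CX

CX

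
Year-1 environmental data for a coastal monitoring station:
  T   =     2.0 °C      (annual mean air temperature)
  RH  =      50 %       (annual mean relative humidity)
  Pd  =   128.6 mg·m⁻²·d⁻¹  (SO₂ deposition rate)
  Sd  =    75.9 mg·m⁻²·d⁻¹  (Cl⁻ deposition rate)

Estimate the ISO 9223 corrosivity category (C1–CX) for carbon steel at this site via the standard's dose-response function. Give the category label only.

carbon steel: f(T) = +0.150·(T−10) [T≤10 °C] = -1.2000
  sulphur-dioxide contribution → 18.11 μm/a
  chloride contribution → 8.427 μm/a
  ⇒ r_corr(carbon steel) = 26.54 μm/a
26.5 μm/a falls in (25, 50] for carbon steel → category C3

C3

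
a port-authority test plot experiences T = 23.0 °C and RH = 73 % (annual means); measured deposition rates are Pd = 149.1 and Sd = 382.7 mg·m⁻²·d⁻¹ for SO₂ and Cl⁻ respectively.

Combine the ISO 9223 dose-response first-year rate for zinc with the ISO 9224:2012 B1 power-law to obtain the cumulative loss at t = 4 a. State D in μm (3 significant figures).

zinc: T>10 °C ⇒ hinge -0.071·(23.0−10) = -0.9230
  sulphur-dioxide contribution → 1.332 μm/a
  chloride contribution → 6.576 μm/a
  ⇒ r_corr(zinc) = 7.907 μm/a
Long-term exponent b (ISO 9224 Table 2, B1) = 0.813
  D(4) = 7.907 × 4^0.813 = 7.907 × 3.087 = 24.41 μm

D(4) = 24.4 μm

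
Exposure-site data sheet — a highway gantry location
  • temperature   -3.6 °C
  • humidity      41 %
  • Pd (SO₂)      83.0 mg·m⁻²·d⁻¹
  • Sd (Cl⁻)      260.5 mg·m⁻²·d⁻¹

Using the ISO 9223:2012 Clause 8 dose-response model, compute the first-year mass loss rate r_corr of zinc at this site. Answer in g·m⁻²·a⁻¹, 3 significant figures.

r_corr = 5.57 g·m⁻²·a⁻¹

zinc: temperature factor f = +0.038·(-13.6) = -0.5168
  SO₂ term: 0.0129·83.0^0.44·exp(0.046·41-0.5168) = 0.3545
  Cl⁻ term: 0.0175·260.5^0.57·exp(0.008·41+0.085·-3.6) = 0.4262
  sum: 0.3545 + 0.4262 → r_corr = 0.7807 μm/a
Convert to mass loss: 0.7807 μm/a × 7.14 g/cm³ = 5.574 g·m⁻²·a⁻¹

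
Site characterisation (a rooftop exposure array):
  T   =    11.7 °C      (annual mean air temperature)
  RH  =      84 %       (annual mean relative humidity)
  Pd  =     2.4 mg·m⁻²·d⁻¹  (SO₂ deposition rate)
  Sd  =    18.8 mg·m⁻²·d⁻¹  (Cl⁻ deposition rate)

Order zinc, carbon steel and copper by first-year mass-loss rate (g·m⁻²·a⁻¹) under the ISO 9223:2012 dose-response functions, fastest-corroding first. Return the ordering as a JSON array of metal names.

["carbon steel", "copper", "zinc"]

zinc: f(T) = -0.071·(T−10) [T>10 °C] = -0.1207
  Pd branch = 0.0129·Pd^0.44·e^(0.046·RH+f) = 0.8009 μm/a
  Cl⁻ term: 0.0175·18.8^0.57·exp(0.008·84+0.085·11.7) = 0.4932
  r_corr = 0.8009 + 0.4932 = 1.294 μm/a
  mass loss = 1.294 μm/a × 7.14 g/cm³ = 9.24 g·m⁻²·a⁻¹
carbon steel: T>10 °C ⇒ hinge -0.054·(11.7−10) = -0.0918
  SO₂ term: 1.77·2.4^0.52·exp(0.02·84-0.0918) = 13.66
  Sd branch = 0.102·Sd^0.62·e^(0.033·RH+0.04·T) = 16.06 μm/a
  r_corr = 13.66 + 16.06 = 29.72 μm/a
  mass loss = 29.72 μm/a × 7.85 g/cm³ = 233.3 g·m⁻²·a⁻¹
copper: temperature factor f = -0.080·(1.7) = -0.1360
  SO₂ term: 0.0053·2.4^0.26·exp(0.059·84-0.1360) = 0.825
  Sd branch = 0.01025·Sd^0.27·e^(0.036·RH+0.049·T) = 0.8261 μm/a
  r_corr = 0.825 + 0.8261 = 1.651 μm/a
  mass loss = 1.651 μm/a × 8.96 g/cm³ = 14.79 g·m⁻²·a⁻¹
Ordering by g·m⁻²·a⁻¹: carbon steel (233) > copper (14.8) > zinc (9.24)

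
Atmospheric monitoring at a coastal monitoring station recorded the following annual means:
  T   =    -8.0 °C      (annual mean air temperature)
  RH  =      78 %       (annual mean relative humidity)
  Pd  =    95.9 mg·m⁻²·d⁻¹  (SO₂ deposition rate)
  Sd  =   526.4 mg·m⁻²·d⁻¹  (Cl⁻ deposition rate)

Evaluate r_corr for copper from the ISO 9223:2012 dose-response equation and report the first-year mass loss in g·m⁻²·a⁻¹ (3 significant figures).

copper: T≤10 °C ⇒ hinge +0.126·(-8.0−10) = -2.2680
  sulphur-dioxide contribution → 0.1791 μm/a
  chloride contribution → 0.6234 μm/a
  ⇒ r_corr(copper) = 0.8025 μm/a
Convert to mass loss: 0.8025 μm/a × 8.96 g/cm³ = 7.19 g·m⁻²·a⁻¹

r_corr = 7.19 g·m⁻²·a⁻¹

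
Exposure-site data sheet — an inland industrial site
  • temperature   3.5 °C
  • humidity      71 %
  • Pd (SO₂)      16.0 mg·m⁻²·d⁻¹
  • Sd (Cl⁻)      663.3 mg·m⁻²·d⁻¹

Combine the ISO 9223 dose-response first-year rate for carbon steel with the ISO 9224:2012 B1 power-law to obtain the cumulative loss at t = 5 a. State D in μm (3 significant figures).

carbon steel: T≤10 °C ⇒ hinge +0.150·(3.5−10) = -0.9750
  Pd branch = 1.77·Pd^0.52·e^(0.02·RH+f) = 11.68 μm/a
  Cl⁻ term: 0.102·663.3^0.62·exp(0.033·71+0.04·3.5) = 68.61
  sum: 11.68 + 68.61 → r_corr = 80.29 μm/a
Long-term exponent b (ISO 9224 Table 2, B1) = 0.523
  D(5) = 80.29 × 5^0.523 = 80.29 × 2.32 = 186.3 μm

D(5) = 186 μm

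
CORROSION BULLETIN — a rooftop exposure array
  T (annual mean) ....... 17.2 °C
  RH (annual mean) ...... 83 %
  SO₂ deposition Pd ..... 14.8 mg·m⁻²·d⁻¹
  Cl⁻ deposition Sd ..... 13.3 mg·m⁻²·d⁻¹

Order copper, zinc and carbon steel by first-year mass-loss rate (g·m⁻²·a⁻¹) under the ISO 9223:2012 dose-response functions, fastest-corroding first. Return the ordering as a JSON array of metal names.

copper: temperature factor f = -0.080·(7.2) = -0.5760
  SO₂ term: 0.0053·14.8^0.26·exp(0.059·83-0.5760) = 0.8038
  Sd branch = 0.01025·Sd^0.27·e^(0.036·RH+0.049·T) = 0.9503 μm/a
  sum: 0.8038 + 0.9503 → r_corr = 1.754 μm/a
  mass loss = 1.754 μm/a × 8.96 g/cm³ = 15.72 g·m⁻²·a⁻¹
zinc: T>10 °C ⇒ hinge -0.071·(17.2−10) = -0.5112
  SO₂ term: 0.0129·14.8^0.44·exp(0.046·83-0.5112) = 1.152
  Cl⁻ term: 0.0175·13.3^0.57·exp(0.008·83+0.085·17.2) = 0.6411
  sum: 1.152 + 0.6411 → r_corr = 1.794 μm/a
  mass loss = 1.794 μm/a × 7.14 g/cm³ = 12.81 g·m⁻²·a⁻¹
carbon steel: f(T) = -0.054·(T−10) [T>10 °C] = -0.3888
  SO₂ term: 1.77·14.8^0.52·exp(0.02·83-0.3888) = 25.62
  Cl⁻ term: 0.102·13.3^0.62·exp(0.033·83+0.04·17.2) = 15.62
  r_corr = 25.62 + 15.62 = 41.24 μm/a
  mass loss = 41.24 μm/a × 7.85 g/cm³ = 323.7 g·m⁻²·a⁻¹
Ordering by g·m⁻²·a⁻¹: carbon steel (324) > copper (15.7) > zinc (12.8)

["carbon steel", "copper", "zinc"]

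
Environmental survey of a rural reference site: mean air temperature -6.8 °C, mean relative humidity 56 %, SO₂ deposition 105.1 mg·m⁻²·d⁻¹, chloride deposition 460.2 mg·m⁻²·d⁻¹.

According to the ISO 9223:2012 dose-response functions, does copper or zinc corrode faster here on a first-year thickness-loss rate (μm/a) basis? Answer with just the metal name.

copper: T≤10 °C ⇒ hinge +0.126·(-6.8−10) = -2.1168
  SO₂ term: 0.0053·105.1^0.26·exp(0.059·56-2.1168) = 0.05828
  Cl⁻ term: 0.01025·460.2^0.27·exp(0.036·56+0.049·-6.8) = 0.2888
  sum: 0.05828 + 0.2888 → r_corr = 0.347 μm/a
zinc: temperature factor f = +0.038·(-16.8) = -0.6384
  Pd branch = 0.0129·Pd^0.44·e^(0.046·RH+f) = 0.6944 μm/a
  Sd branch = 0.0175·Sd^0.57·e^(0.008·RH+0.085·T) = 0.5064 μm/a
  r_corr = 0.6944 + 0.5064 = 1.201 μm/a
Ordering by μm/a: zinc (1.2) > copper (0.347)

zinc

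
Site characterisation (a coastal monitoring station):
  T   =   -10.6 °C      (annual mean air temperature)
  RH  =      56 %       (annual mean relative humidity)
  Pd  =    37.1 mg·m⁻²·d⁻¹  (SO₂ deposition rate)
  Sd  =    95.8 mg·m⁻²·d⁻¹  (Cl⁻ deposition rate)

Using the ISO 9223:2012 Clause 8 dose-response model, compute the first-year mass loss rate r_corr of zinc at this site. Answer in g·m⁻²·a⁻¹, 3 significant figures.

zinc: f(T) = +0.038·(T−10) [T≤10 °C] = -0.7828
  Pd branch = 0.0129·Pd^0.44·e^(0.046·RH+f) = 0.3801 μm/a
  Sd branch = 0.0175·Sd^0.57·e^(0.008·RH+0.085·T) = 0.1499 μm/a
  r_corr = 0.3801 + 0.1499 = 0.53 μm/a
Convert to mass loss: 0.53 μm/a × 7.14 g/cm³ = 3.784 g·m⁻²·a⁻¹

r_corr = 3.78 g·m⁻²·a⁻¹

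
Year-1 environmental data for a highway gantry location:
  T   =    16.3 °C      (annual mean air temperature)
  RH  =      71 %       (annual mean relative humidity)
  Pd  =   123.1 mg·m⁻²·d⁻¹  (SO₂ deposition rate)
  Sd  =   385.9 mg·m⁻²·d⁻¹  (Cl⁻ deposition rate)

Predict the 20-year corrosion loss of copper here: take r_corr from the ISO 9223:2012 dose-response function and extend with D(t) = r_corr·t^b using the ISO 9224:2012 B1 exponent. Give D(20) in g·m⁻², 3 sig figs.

D(20) = 146 g·m⁻²

copper: f(T) = -0.080·(T−10) [T>10 °C] = -0.5040
  SO₂ term: 0.0053·123.1^0.26·exp(0.059·71-0.5040) = 0.7381
  Cl⁻ term: 0.01025·385.9^0.27·exp(0.036·71+0.049·16.3) = 1.466
  r_corr = 0.7381 + 1.466 = 2.204 μm/a
Long-term exponent b (ISO 9224 Table 2, B1) = 0.667
  D(20) = 2.204 × 20^0.667 = 2.204 × 7.375 = 16.25 μm
  Mass loss = 16.25 μm × 8.96 g/cm³ = 145.6 g·m⁻²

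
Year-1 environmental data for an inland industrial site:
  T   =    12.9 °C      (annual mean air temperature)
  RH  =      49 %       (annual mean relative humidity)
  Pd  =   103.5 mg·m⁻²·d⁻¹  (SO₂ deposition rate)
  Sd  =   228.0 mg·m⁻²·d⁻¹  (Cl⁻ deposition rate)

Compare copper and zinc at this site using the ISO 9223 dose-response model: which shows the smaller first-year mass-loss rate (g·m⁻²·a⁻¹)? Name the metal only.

copper

copper: temperature factor f = -0.080·(2.9) = -0.2320
  Pd branch = 0.0053·Pd^0.26·e^(0.059·RH+f) = 0.2529 μm/a
  Cl⁻ term: 0.01025·228.0^0.27·exp(0.036·49+0.049·12.9) = 0.4875
  r_corr = 0.2529 + 0.4875 = 0.7404 μm/a
  mass loss = 0.7404 μm/a × 8.96 g/cm³ = 6.634 g·m⁻²·a⁻¹
zinc: T>10 °C ⇒ hinge -0.071·(12.9−10) = -0.2059
  SO₂ term: 0.0129·103.5^0.44·exp(0.046·49-0.2059) = 0.7703
  Sd branch = 0.0175·Sd^0.57·e^(0.008·RH+0.085·T) = 1.712 μm/a
  r_corr = 0.7703 + 1.712 = 2.482 μm/a
  mass loss = 2.482 μm/a × 7.14 g/cm³ = 17.72 g·m⁻²·a⁻¹
Ordering by g·m⁻²·a⁻¹: zinc (17.7) > copper (6.63)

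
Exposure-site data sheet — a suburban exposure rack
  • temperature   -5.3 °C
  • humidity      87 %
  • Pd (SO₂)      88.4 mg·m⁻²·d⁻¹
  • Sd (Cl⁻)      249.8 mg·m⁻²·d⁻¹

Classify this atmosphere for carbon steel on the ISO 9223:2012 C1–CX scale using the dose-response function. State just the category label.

C4

carbon steel: temperature factor f = +0.150·(-15.3) = -2.2950
  SO₂ term: 1.77·88.4^0.52·exp(0.02·87-2.2950) = 10.45
  Sd branch = 0.102·Sd^0.62·e^(0.033·RH+0.04·T) = 44.66 μm/a
  r_corr = 10.45 + 44.66 = 55.11 μm/a
ISO 9223 Table 2 (carbon steel): 50 < 55.1 ≤ 80 μm/a ⇒ C4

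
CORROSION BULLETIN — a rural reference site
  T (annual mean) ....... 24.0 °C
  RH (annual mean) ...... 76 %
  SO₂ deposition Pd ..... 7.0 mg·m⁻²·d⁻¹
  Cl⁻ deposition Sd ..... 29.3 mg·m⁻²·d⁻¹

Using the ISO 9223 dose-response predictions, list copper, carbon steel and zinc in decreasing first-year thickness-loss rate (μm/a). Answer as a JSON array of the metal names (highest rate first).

copper: T>10 °C ⇒ hinge -0.080·(24.0−10) = -1.1200
  sulphur-dioxide contribution → 0.2541 μm/a
  chloride contribution → 1.276 μm/a
  ⇒ r_corr(copper) = 1.53 μm/a
carbon steel: f(T) = -0.054·(T−10) [T>10 °C] = -0.7560
  sulphur-dioxide contribution → 10.45 μm/a
  chloride contribution → 26.56 μm/a
  total first-year rate 37.01 μm/a
zinc: T>10 °C ⇒ hinge -0.071·(24.0−10) = -0.9940
  sulphur-dioxide contribution → 0.3707 μm/a
  chloride contribution → 1.695 μm/a
  ⇒ r_corr(zinc) = 2.066 μm/a
Ordering by μm/a: carbon steel (37) > zinc (2.07) > copper (1.53)

["carbon steel", "zinc", "copper"]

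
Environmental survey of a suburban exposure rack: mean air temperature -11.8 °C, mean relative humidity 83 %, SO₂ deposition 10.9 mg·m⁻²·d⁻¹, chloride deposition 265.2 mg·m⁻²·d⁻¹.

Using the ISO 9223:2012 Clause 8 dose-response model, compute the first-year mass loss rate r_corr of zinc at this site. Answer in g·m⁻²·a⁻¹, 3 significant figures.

zinc: temperature factor f = +0.038·(-21.8) = -0.8284
  SO₂ term: 0.0129·10.9^0.44·exp(0.046·83-0.8284) = 0.7335
  Sd branch = 0.0175·Sd^0.57·e^(0.008·RH+0.085·T) = 0.3001 μm/a
  sum: 0.7335 + 0.3001 → r_corr = 1.034 μm/a
Convert to mass loss: 1.034 μm/a × 7.14 g/cm³ = 7.38 g·m⁻²·a⁻¹

r_corr = 7.38 g·m⁻²·a⁻¹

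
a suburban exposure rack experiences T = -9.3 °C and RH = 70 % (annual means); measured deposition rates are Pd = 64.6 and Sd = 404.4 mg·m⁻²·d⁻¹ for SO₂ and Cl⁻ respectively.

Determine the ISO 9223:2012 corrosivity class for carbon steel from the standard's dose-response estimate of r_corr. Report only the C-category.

carbon steel: temperature factor f = +0.150·(-19.3) = -2.8950
  Pd branch = 1.77·Pd^0.52·e^(0.02·RH+f) = 3.468 μm/a
  Sd branch = 0.102·Sd^0.62·e^(0.033·RH+0.04·T) = 29.27 μm/a
  r_corr = 3.468 + 29.27 = 32.74 μm/a
Category bounds: 25…50 μm/a bracket r_corr ⇒ C3

C3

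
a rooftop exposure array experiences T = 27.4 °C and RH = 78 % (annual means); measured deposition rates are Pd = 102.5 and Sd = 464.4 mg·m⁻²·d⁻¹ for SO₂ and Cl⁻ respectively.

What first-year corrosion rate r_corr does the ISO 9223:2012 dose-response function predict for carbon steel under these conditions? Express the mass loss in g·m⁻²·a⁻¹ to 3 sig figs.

carbon steel: f(T) = -0.054·(T−10) [T>10 °C] = -0.9396
  Pd branch = 1.77·Pd^0.52·e^(0.02·RH+f) = 36.56 μm/a
  Cl⁻ term: 0.102·464.4^0.62·exp(0.033·78+0.04·27.4) = 180.3
  sum: 36.56 + 180.3 → r_corr = 216.8 μm/a
Convert to mass loss: 216.8 μm/a × 7.85 g/cm³ = 1702 g·m⁻²·a⁻¹

r_corr = 1.70e+03 g·m⁻²·a⁻¹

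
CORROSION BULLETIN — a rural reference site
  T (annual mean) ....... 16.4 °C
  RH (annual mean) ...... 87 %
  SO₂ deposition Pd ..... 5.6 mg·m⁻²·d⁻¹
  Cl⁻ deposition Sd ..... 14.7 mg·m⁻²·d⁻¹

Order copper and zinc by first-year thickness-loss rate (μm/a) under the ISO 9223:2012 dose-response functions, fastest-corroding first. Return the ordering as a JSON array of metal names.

["copper", "zinc"]

copper: f(T) = -0.080·(T−10) [T>10 °C] = -0.5120
  sulphur-dioxide contribution → 0.8427 μm/a
  chloride contribution → 1.084 μm/a
  total first-year rate 1.927 μm/a
zinc: f(T) = -0.071·(T−10) [T>10 °C] = -0.4544
  sulphur-dioxide contribution → 0.9561 μm/a
  chloride contribution → 0.6548 μm/a
  total first-year rate 1.611 μm/a
Ordering by μm/a: copper (1.93) > zinc (1.61)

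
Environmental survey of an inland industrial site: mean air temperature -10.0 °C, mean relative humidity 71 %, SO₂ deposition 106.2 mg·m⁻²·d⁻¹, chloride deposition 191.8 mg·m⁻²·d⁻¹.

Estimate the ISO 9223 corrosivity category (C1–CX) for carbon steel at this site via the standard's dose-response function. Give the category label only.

C2

carbon steel: f(T) = +0.150·(T−10) [T≤10 °C] = -3.0000
  SO₂ term: 1.77·106.2^0.52·exp(0.02·71-3.0000) = 4.125
  Sd branch = 0.102·Sd^0.62·e^(0.033·RH+0.04·T) = 18.53 μm/a
  r_corr = 4.125 + 18.53 = 22.65 μm/a
ISO 9223 Table 2 (carbon steel): 1.3 < 22.7 ≤ 25 μm/a ⇒ C2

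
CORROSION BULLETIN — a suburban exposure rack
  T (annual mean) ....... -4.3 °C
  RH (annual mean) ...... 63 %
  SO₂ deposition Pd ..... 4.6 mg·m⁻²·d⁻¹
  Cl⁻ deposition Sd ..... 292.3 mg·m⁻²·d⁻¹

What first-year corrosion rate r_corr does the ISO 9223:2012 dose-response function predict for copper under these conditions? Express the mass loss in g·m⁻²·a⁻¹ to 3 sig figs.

r_corr = 3.81 g·m⁻²·a⁻¹

copper: T≤10 °C ⇒ hinge +0.126·(-4.3−10) = -1.8018
  Pd branch = 0.0053·Pd^0.26·e^(0.059·RH+f) = 0.0535 μm/a
  Cl⁻ term: 0.01025·292.3^0.27·exp(0.036·63+0.049·-4.3) = 0.3715
  sum: 0.0535 + 0.3715 → r_corr = 0.425 μm/a
Convert to mass loss: 0.425 μm/a × 8.96 g/cm³ = 3.808 g·m⁻²·a⁻¹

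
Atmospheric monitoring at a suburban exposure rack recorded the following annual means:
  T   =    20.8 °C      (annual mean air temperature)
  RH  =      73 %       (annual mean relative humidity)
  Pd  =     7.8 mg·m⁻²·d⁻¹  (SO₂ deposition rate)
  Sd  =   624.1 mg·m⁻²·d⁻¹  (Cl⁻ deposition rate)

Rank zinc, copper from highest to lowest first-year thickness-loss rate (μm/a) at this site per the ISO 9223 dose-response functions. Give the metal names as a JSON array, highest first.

zinc: T>10 °C ⇒ hinge -0.071·(20.8−10) = -0.7668
  sulphur-dioxide contribution → 0.4251 μm/a
  chloride contribution → 7.208 μm/a
  ⇒ r_corr(zinc) = 7.633 μm/a
copper: temperature factor f = -0.080·(10.8) = -0.8640
  sulphur-dioxide contribution → 0.2828 μm/a
  chloride contribution → 2.236 μm/a
  ⇒ r_corr(copper) = 2.518 μm/a
Ordering by μm/a: zinc (7.63) > copper (2.52)

["zinc", "copper"]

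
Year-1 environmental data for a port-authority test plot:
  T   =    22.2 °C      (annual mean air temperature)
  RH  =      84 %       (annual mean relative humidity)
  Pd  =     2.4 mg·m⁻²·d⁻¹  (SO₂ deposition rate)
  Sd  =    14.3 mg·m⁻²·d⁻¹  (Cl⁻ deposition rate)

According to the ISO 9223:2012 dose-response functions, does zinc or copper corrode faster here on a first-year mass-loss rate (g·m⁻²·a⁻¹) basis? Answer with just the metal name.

zinc: T>10 °C ⇒ hinge -0.071·(22.2−10) = -0.8662
  sulphur-dioxide contribution → 0.38 μm/a
  chloride contribution → 1.03 μm/a
  total first-year rate 1.41 μm/a
  mass loss = 1.41 μm/a × 7.14 g/cm³ = 10.07 g·m⁻²·a⁻¹
copper: temperature factor f = -0.080·(12.2) = -0.9760
  sulphur-dioxide contribution → 0.3561 μm/a
  chloride contribution → 1.284 μm/a
  ⇒ r_corr(copper) = 1.64 μm/a
  mass loss = 1.64 μm/a × 8.96 g/cm³ = 14.69 g·m⁻²·a⁻¹
Ordering by g·m⁻²·a⁻¹: copper (14.7) > zinc (10.1)

copper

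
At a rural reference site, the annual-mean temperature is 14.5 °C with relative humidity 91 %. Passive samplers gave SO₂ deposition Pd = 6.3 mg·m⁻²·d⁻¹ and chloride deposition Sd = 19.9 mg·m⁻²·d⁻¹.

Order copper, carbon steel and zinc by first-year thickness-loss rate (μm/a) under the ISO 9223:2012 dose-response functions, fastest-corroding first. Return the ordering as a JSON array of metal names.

copper: temperature factor f = -0.080·(4.5) = -0.3600
  Pd branch = 0.0053·Pd^0.26·e^(0.059·RH+f) = 1.281 μm/a
  Sd branch = 0.01025·Sd^0.27·e^(0.036·RH+0.049·T) = 1.238 μm/a
  sum: 1.281 + 1.238 → r_corr = 2.519 μm/a
carbon steel: f(T) = -0.054·(T−10) [T>10 °C] = -0.2430
  Pd branch = 1.77·Pd^0.52·e^(0.02·RH+f) = 22.31 μm/a
  Sd branch = 0.102·Sd^0.62·e^(0.033·RH+0.04·T) = 23.44 μm/a
  sum: 22.31 + 23.44 → r_corr = 45.75 μm/a
zinc: f(T) = -0.071·(T−10) [T>10 °C] = -0.3195
  Pd branch = 0.0129·Pd^0.44·e^(0.046·RH+f) = 1.385 μm/a
  Sd branch = 0.0175·Sd^0.57·e^(0.008·RH+0.085·T) = 0.6836 μm/a
  sum: 1.385 + 0.6836 → r_corr = 2.069 μm/a
Ordering by μm/a: carbon steel (45.8) > copper (2.52) > zinc (2.07)

["carbon steel", "copper", "zinc"]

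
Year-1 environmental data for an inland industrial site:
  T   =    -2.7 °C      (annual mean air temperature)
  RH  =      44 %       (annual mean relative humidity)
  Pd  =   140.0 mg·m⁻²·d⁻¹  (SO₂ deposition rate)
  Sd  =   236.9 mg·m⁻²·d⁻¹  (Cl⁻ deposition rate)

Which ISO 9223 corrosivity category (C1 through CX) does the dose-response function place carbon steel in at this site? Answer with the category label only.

C2

carbon steel: temperature factor f = +0.150·(-12.7) = -1.9050
  sulphur-dioxide contribution → 8.295 μm/a
  chloride contribution → 11.6 μm/a
  total first-year rate 19.9 μm/a
19.9 μm/a falls in (1.3, 25] for carbon steel → category C2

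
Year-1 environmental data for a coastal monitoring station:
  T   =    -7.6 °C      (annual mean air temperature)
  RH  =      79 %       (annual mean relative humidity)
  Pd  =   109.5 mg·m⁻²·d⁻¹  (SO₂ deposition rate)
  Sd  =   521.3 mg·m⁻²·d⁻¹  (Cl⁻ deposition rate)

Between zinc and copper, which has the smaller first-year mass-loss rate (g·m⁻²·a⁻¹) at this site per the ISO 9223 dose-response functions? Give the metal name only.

copper

zinc: f(T) = +0.038·(T−10) [T≤10 °C] = -0.6688
  sulphur-dioxide contribution → 1.976 μm/a
  chloride contribution → 0.6105 μm/a
  ⇒ r_corr(zinc) = 2.586 μm/a
  mass loss = 2.586 μm/a × 7.14 g/cm³ = 18.46 g·m⁻²·a⁻¹
copper: temperature factor f = +0.126·(-17.6) = -2.2176
  sulphur-dioxide contribution → 0.2069 μm/a
  chloride contribution → 0.6573 μm/a
  ⇒ r_corr(copper) = 0.8641 μm/a
  mass loss = 0.8641 μm/a × 8.96 g/cm³ = 7.743 g·m⁻²·a⁻¹
Ordering by g·m⁻²·a⁻¹: zinc (18.5) > copper (7.74)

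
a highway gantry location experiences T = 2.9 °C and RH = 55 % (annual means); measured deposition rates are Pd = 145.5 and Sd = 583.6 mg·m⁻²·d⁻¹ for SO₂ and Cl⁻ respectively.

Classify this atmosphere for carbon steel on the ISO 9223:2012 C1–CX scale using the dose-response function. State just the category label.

carbon steel: temperature factor f = +0.150·(-7.1) = -1.0650
  Pd branch = 1.77·Pd^0.52·e^(0.02·RH+f) = 24.43 μm/a
  Cl⁻ term: 0.102·583.6^0.62·exp(0.033·55+0.04·2.9) = 36.49
  sum: 24.43 + 36.49 → r_corr = 60.92 μm/a
ISO 9223 Table 2 (carbon steel): 50 < 60.9 ≤ 80 μm/a ⇒ C4

C4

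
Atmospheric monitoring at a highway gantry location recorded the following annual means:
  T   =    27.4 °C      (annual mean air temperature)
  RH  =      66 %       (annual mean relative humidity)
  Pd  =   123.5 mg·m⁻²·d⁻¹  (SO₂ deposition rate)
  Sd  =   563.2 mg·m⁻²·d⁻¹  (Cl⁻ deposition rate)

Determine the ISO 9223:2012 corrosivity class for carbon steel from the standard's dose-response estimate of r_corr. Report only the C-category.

C5

carbon steel: f(T) = -0.054·(T−10) [T>10 °C] = -0.9396
  SO₂ term: 1.77·123.5^0.52·exp(0.02·66-0.9396) = 31.68
  Sd branch = 0.102·Sd^0.62·e^(0.033·RH+0.04·T) = 136.7 μm/a
  sum: 31.68 + 136.7 → r_corr = 168.4 μm/a
ISO 9223 Table 2 (carbon steel): 80 < 168 ≤ 200 μm/a ⇒ C5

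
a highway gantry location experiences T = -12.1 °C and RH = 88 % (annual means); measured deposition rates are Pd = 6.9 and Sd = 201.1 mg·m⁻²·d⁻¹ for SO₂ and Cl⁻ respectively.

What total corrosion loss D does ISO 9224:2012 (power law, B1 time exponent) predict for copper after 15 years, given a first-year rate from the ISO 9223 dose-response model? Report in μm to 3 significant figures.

D(15) = 4.02 μm

copper: T≤10 °C ⇒ hinge +0.126·(-12.1−10) = -2.7846
  Pd branch = 0.0053·Pd^0.26·e^(0.059·RH+f) = 0.09725 μm/a
  Cl⁻ term: 0.01025·201.1^0.27·exp(0.036·88+0.049·-12.1) = 0.5636
  sum: 0.09725 + 0.5636 → r_corr = 0.6609 μm/a
Long-term exponent b (ISO 9224 Table 2, B1) = 0.667
  D(15) = 0.6609 × 15^0.667 = 0.6609 × 6.088 = 4.023 μm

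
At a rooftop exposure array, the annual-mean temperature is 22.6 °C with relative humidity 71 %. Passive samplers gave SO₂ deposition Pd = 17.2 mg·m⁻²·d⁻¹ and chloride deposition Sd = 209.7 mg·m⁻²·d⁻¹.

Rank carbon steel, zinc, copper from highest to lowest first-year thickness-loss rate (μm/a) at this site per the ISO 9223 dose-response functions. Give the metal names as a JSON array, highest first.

["carbon steel", "zinc", "copper"]

carbon steel: T>10 °C ⇒ hinge -0.054·(22.6−10) = -0.6804
  SO₂ term: 1.77·17.2^0.52·exp(0.02·71-0.6804) = 16.28
  Cl⁻ term: 0.102·209.7^0.62·exp(0.033·71+0.04·22.6) = 72.13
  sum: 16.28 + 72.13 → r_corr = 88.41 μm/a
zinc: temperature factor f = -0.071·(12.6) = -0.8946
  Pd branch = 0.0129·Pd^0.44·e^(0.046·RH+f) = 0.4832 μm/a
  Sd branch = 0.0175·Sd^0.57·e^(0.008·RH+0.085·T) = 4.439 μm/a
  r_corr = 0.4832 + 4.439 = 4.922 μm/a
copper: T>10 °C ⇒ hinge -0.080·(22.6−10) = -1.0080
  Pd branch = 0.0053·Pd^0.26·e^(0.059·RH+f) = 0.2673 μm/a
  Sd branch = 0.01025·Sd^0.27·e^(0.036·RH+0.049·T) = 1.693 μm/a
  sum: 0.2673 + 1.693 → r_corr = 1.96 μm/a
Ordering by μm/a: carbon steel (88.4) > zinc (4.92) > copper (1.96)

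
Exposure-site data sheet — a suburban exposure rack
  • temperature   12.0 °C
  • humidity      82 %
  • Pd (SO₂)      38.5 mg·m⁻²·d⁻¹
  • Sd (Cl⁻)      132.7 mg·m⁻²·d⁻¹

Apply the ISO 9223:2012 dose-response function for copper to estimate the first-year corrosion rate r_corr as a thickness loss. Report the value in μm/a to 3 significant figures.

copper: temperature factor f = -0.080·(2.0) = -0.1600
  Pd branch = 0.0053·Pd^0.26·e^(0.059·RH+f) = 1.473 μm/a
  Sd branch = 0.01025·Sd^0.27·e^(0.036·RH+0.049·T) = 1.322 μm/a
  sum: 1.473 + 1.322 → r_corr = 2.795 μm/a

r_corr = 2.79 μm/a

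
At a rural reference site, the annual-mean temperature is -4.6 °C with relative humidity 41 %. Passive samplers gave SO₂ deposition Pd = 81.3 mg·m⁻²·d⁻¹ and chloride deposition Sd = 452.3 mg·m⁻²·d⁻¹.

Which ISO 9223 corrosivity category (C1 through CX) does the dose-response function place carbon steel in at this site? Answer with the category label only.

carbon steel: T≤10 °C ⇒ hinge +0.150·(-4.6−10) = -2.1900
  SO₂ term: 1.77·81.3^0.52·exp(0.02·41-2.1900) = 4.428
  Cl⁻ term: 0.102·452.3^0.62·exp(0.033·41+0.04·-4.6) = 14.54
  r_corr = 4.428 + 14.54 = 18.97 μm/a
19 μm/a falls in (1.3, 25] for carbon steel → category C2

C2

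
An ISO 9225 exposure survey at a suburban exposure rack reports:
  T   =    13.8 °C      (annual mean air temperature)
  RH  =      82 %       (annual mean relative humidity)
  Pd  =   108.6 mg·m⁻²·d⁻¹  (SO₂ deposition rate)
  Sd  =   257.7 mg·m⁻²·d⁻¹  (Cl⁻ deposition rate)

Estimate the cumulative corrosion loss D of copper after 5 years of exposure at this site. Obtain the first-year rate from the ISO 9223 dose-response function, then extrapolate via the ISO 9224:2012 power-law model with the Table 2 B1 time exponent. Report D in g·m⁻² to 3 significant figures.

copper: temperature factor f = -0.080·(3.8) = -0.3040
  sulphur-dioxide contribution → 1.67 μm/a
  chloride contribution → 1.728 μm/a
  total first-year rate 3.397 μm/a
Long-term exponent b (ISO 9224 Table 2, B1) = 0.667
  D(5) = 3.397 × 5^0.667 = 3.397 × 2.926 = 9.939 μm
  Mass loss = 9.939 μm × 8.96 g/cm³ = 89.06 g·m⁻²

D(5) = 89.1 g·m⁻²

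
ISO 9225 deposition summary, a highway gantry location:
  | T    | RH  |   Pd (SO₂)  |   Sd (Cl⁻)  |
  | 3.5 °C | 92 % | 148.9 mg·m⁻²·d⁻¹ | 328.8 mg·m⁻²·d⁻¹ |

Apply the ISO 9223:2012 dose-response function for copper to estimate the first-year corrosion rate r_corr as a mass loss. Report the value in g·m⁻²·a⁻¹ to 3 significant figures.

r_corr = 31.8 g·m⁻²·a⁻¹

copper: f(T) = +0.126·(T−10) [T≤10 °C] = -0.8190
  SO₂ term: 0.0053·148.9^0.26·exp(0.059·92-0.8190) = 1.954
  Cl⁻ term: 0.01025·328.8^0.27·exp(0.036·92+0.049·3.5) = 1.596
  sum: 1.954 + 1.596 → r_corr = 3.55 μm/a
Convert to mass loss: 3.55 μm/a × 8.96 g/cm³ = 31.81 g·m⁻²·a⁻¹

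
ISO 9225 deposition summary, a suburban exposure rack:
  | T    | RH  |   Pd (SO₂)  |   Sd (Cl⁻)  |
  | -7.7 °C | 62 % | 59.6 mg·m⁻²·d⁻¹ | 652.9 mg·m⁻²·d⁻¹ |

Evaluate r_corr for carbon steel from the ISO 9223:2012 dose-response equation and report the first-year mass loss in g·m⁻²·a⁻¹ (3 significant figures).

carbon steel: T≤10 °C ⇒ hinge +0.150·(-7.7−10) = -2.6550
  Pd branch = 1.77·Pd^0.52·e^(0.02·RH+f) = 3.602 μm/a
  Sd branch = 0.102·Sd^0.62·e^(0.033·RH+0.04·T) = 32.26 μm/a
  sum: 3.602 + 32.26 → r_corr = 35.86 μm/a
Convert to mass loss: 35.86 μm/a × 7.85 g/cm³ = 281.5 g·m⁻²·a⁻¹

r_corr = 281 g·m⁻²·a⁻¹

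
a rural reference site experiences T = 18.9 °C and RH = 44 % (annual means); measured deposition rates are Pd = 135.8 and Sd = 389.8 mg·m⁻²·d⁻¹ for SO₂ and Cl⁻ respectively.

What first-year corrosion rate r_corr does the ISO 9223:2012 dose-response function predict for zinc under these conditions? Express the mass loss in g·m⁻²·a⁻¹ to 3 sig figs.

zinc: f(T) = -0.071·(T−10) [T>10 °C] = -0.6319
  sulphur-dioxide contribution → 0.4505 μm/a
  chloride contribution → 3.719 μm/a
  total first-year rate 4.169 μm/a
Convert to mass loss: 4.169 μm/a × 7.14 g/cm³ = 29.77 g·m⁻²·a⁻¹

r_corr = 29.8 g·m⁻²·a⁻¹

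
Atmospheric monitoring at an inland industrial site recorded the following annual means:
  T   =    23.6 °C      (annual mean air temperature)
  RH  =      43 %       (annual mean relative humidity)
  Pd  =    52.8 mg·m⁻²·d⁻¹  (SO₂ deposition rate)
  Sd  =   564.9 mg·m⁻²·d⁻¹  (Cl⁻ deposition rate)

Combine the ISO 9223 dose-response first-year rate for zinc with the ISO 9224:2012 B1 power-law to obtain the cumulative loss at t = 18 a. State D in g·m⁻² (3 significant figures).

D(18) = 524 g·m⁻²

zinc: T>10 °C ⇒ hinge -0.071·(23.6−10) = -0.9656
  sulphur-dioxide contribution → 0.2033 μm/a
  chloride contribution → 6.796 μm/a
  ⇒ r_corr(zinc) = 6.999 μm/a
Power-law: D(18) = r_corr · 18^0.813
  D(18) = 6.999 × 18^0.813 = 6.999 × 10.48 = 73.38 μm
  Mass loss = 73.38 μm × 7.14 g/cm³ = 524 g·m⁻²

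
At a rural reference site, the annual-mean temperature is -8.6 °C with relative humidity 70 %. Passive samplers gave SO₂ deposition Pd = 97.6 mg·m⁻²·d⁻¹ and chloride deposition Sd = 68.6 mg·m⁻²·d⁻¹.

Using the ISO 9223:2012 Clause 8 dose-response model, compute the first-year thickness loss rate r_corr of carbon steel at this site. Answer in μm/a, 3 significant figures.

r_corr = 14.8 μm/a

carbon steel: temperature factor f = +0.150·(-18.6) = -2.7900
  SO₂ term: 1.77·97.6^0.52·exp(0.02·70-2.7900) = 4.773
  Sd branch = 0.102·Sd^0.62·e^(0.033·RH+0.04·T) = 10.02 μm/a
  r_corr = 4.773 + 10.02 = 14.8 μm/a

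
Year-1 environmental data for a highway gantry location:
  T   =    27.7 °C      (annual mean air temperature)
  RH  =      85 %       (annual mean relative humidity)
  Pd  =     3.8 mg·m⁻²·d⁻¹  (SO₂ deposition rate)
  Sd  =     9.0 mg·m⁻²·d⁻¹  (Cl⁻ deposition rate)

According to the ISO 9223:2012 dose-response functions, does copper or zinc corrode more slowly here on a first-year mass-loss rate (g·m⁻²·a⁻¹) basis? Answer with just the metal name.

zinc

copper: temperature factor f = -0.080·(17.7) = -1.4160
  Pd branch = 0.0053·Pd^0.26·e^(0.059·RH+f) = 0.2742 μm/a
  Sd branch = 0.01025·Sd^0.27·e^(0.036·RH+0.049·T) = 1.537 μm/a
  r_corr = 0.2742 + 1.537 = 1.812 μm/a
  mass loss = 1.812 μm/a × 8.96 g/cm³ = 16.23 g·m⁻²·a⁻¹
zinc: temperature factor f = -0.071·(17.7) = -1.2567
  Pd branch = 0.0129·Pd^0.44·e^(0.046·RH+f) = 0.3296 μm/a
  Cl⁻ term: 0.0175·9.0^0.57·exp(0.008·85+0.085·27.7) = 1.273
  sum: 0.3296 + 1.273 → r_corr = 1.603 μm/a
  mass loss = 1.603 μm/a × 7.14 g/cm³ = 11.44 g·m⁻²·a⁻¹
Ordering by g·m⁻²·a⁻¹: copper (16.2) > zinc (11.4)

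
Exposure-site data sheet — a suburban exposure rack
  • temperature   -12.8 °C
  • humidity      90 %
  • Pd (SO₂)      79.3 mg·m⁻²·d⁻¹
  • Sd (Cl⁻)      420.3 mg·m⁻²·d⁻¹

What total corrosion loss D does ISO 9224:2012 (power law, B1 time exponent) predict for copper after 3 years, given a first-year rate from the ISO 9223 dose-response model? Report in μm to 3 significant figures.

copper: f(T) = +0.126·(T−10) [T≤10 °C] = -2.8728
  SO₂ term: 0.0053·79.3^0.26·exp(0.059·90-2.8728) = 0.189
  Cl⁻ term: 0.01025·420.3^0.27·exp(0.036·90+0.049·-12.8) = 0.7142
  sum: 0.189 + 0.7142 → r_corr = 0.9032 μm/a
Power-law: D(3) = r_corr · 3^0.667
  D(3) = 0.9032 × 3^0.667 = 0.9032 × 2.081 = 1.879 μm

D(3) = 1.88 μm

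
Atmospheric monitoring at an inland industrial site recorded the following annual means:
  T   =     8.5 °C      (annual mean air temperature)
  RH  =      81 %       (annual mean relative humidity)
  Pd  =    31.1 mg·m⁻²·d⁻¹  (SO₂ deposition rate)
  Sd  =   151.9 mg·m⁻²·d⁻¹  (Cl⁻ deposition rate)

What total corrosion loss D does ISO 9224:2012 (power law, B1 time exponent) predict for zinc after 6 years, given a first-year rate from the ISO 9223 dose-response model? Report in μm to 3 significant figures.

zinc: temperature factor f = +0.038·(-1.5) = -0.0570
  SO₂ term: 0.0129·31.1^0.44·exp(0.046·81-0.0570) = 2.295
  Sd branch = 0.0175·Sd^0.57·e^(0.008·RH+0.085·T) = 1.207 μm/a
  sum: 2.295 + 1.207 → r_corr = 3.502 μm/a
Power-law: D(6) = r_corr · 6^0.813
  D(6) = 3.502 × 6^0.813 = 3.502 × 4.292 = 15.03 μm

D(6) = 15.0 μm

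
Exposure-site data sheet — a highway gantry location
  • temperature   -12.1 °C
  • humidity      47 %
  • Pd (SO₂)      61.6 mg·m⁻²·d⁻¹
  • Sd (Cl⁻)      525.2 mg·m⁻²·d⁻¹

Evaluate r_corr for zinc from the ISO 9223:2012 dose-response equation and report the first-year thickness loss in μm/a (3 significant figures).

r_corr = 0.620 μm/a

zinc: temperature factor f = +0.038·(-22.1) = -0.8398
  sulphur-dioxide contribution → 0.2966 μm/a
  chloride contribution → 0.3238 μm/a
  total first-year rate 0.6204 μm/a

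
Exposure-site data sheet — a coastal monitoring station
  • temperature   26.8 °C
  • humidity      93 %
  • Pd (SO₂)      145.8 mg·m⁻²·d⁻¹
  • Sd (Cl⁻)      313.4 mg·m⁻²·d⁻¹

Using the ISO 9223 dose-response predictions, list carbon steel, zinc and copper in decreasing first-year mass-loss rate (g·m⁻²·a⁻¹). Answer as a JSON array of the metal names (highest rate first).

carbon steel: T>10 °C ⇒ hinge -0.054·(26.8−10) = -0.9072
  sulphur-dioxide contribution → 61.22 μm/a
  chloride contribution → 226.3 μm/a
  ⇒ r_corr(carbon steel) = 287.5 μm/a
  mass loss = 287.5 μm/a × 7.85 g/cm³ = 2257 g·m⁻²·a⁻¹
zinc: T>10 °C ⇒ hinge -0.071·(26.8−10) = -1.1928
  sulphur-dioxide contribution → 2.527 μm/a
  chloride contribution → 9.512 μm/a
  ⇒ r_corr(zinc) = 12.04 μm/a
  mass loss = 12.04 μm/a × 7.14 g/cm³ = 85.95 g·m⁻²·a⁻¹
copper: f(T) = -0.080·(T−10) [T>10 °C] = -1.3440
  sulphur-dioxide contribution → 1.219 μm/a
  chloride contribution → 5.117 μm/a
  ⇒ r_corr(copper) = 6.336 μm/a
  mass loss = 6.336 μm/a × 8.96 g/cm³ = 56.77 g·m⁻²·a⁻¹
Ordering by g·m⁻²·a⁻¹: carbon steel (2260) > zinc (86) > copper (56.8)

["carbon steel", "zinc", "copper"]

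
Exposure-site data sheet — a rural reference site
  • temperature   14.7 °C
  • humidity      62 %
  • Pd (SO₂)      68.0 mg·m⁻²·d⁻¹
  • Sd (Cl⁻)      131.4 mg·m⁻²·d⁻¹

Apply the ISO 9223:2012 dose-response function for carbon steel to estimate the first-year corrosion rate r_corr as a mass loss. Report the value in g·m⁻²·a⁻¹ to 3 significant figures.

r_corr = 564 g·m⁻²·a⁻¹

carbon steel: temperature factor f = -0.054·(4.7) = -0.2538
  Pd branch = 1.77·Pd^0.52·e^(0.02·RH+f) = 42.58 μm/a
  Cl⁻ term: 0.102·131.4^0.62·exp(0.033·62+0.04·14.7) = 29.25
  sum: 42.58 + 29.25 → r_corr = 71.82 μm/a
Convert to mass loss: 71.82 μm/a × 7.85 g/cm³ = 563.8 g·m⁻²·a⁻¹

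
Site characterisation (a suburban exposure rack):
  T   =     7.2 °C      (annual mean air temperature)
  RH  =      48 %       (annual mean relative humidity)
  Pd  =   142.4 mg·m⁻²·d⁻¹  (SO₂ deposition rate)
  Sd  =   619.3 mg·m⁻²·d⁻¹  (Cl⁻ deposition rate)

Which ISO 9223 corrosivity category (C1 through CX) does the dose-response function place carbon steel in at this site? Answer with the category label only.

carbon steel: T≤10 °C ⇒ hinge +0.150·(7.2−10) = -0.4200
  SO₂ term: 1.77·142.4^0.52·exp(0.02·48-0.4200) = 40.02
  Sd branch = 0.102·Sd^0.62·e^(0.033·RH+0.04·T) = 35.69 μm/a
  r_corr = 40.02 + 35.69 = 75.72 μm/a
ISO 9223 Table 2 (carbon steel): 50 < 75.7 ≤ 80 μm/a ⇒ C4

C4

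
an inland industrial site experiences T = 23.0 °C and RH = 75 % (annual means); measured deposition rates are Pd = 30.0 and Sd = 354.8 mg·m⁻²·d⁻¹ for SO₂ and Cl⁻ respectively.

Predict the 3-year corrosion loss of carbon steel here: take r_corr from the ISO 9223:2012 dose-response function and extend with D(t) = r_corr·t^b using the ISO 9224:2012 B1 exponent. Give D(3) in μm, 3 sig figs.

carbon steel: f(T) = -0.054·(T−10) [T>10 °C] = -0.7020
  SO₂ term: 1.77·30.0^0.52·exp(0.02·75-0.7020) = 23.05
  Sd branch = 0.102·Sd^0.62·e^(0.033·RH+0.04·T) = 115.9 μm/a
  sum: 23.05 + 115.9 → r_corr = 138.9 μm/a
Long-term exponent b (ISO 9224 Table 2, B1) = 0.523
  D(3) = 138.9 × 3^0.523 = 138.9 × 1.776 = 246.8 μm

D(3) = 247 μm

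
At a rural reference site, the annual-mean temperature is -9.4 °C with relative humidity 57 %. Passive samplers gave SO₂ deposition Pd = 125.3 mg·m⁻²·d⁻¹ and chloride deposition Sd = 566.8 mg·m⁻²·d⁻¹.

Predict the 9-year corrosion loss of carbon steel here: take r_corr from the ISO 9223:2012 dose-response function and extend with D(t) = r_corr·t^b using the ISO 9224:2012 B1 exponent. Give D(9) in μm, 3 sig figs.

carbon steel: T≤10 °C ⇒ hinge +0.150·(-9.4−10) = -2.9100
  Pd branch = 1.77·Pd^0.52·e^(0.02·RH+f) = 3.717 μm/a
  Sd branch = 0.102·Sd^0.62·e^(0.033·RH+0.04·T) = 23.41 μm/a
  r_corr = 3.717 + 23.41 = 27.12 μm/a
ISO 9224: D(t) = r_corr · t^b with b = 0.523 (carbon steel, B1)
  D(9) = 27.12 × 9^0.523 = 27.12 × 3.156 = 85.59 μm

D(9) = 85.6 μm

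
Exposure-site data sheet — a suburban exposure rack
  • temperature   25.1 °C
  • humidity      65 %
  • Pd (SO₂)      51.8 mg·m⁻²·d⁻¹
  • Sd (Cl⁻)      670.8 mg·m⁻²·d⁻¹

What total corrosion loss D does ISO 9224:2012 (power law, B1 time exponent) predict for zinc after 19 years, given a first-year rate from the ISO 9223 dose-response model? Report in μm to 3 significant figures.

D(19) = 117 μm

zinc: f(T) = -0.071·(T−10) [T>10 °C] = -1.0721
  Pd branch = 0.0129·Pd^0.44·e^(0.046·RH+f) = 0.4987 μm/a
  Sd branch = 0.0175·Sd^0.57·e^(0.008·RH+0.085·T) = 10.15 μm/a
  sum: 0.4987 + 10.15 → r_corr = 10.65 μm/a
Power-law: D(19) = r_corr · 19^0.813
  D(19) = 10.65 × 19^0.813 = 10.65 × 10.96 = 116.7 μm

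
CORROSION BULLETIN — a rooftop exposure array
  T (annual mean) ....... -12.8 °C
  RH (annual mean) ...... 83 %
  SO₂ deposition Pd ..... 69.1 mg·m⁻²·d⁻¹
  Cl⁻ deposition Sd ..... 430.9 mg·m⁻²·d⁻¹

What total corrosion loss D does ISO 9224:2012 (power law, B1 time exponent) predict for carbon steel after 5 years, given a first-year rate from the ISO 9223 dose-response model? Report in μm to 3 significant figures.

carbon steel: temperature factor f = +0.150·(-22.8) = -3.4200
  SO₂ term: 1.77·69.1^0.52·exp(0.02·83-3.4200) = 2.755
  Sd branch = 0.102·Sd^0.62·e^(0.033·RH+0.04·T) = 40.65 μm/a
  sum: 2.755 + 40.65 → r_corr = 43.41 μm/a
ISO 9224: D(t) = r_corr · t^b with b = 0.523 (carbon steel, B1)
  D(5) = 43.41 × 5^0.523 = 43.41 × 2.32 = 100.7 μm

D(5) = 101 μm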